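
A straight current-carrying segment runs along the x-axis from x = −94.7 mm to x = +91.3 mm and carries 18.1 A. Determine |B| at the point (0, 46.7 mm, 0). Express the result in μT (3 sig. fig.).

B ≈ 69.3 μT

For a finite straight segment, B = (μ₀I/4πd)(sinθ₁ + sinθ₂), where θ₁, θ₂ are the angles from the perpendicular to each end.
The perpendicular distance is d = 0.0467 m; the end-offsets along the wire are a = 0.0947 m and b = 0.0913 m.
sinθ₁ = 0.0947/√(0.0947²+0.0467²) = 0.8969; sinθ₂ = 0.0913/√(0.0913²+0.0467²) = 0.8903.
B = (4π×10⁻⁷ × 18.1) / (4π × 0.0467) × (0.8969 + 0.8903) = 6.93×10⁻⁵ T.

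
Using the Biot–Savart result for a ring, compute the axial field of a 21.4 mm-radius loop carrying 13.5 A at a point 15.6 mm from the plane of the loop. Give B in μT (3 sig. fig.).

B ≈ 209 μT

On the axis of a circular loop, B = μ₀IR² / [2(R²+z²)^(3/2)].
R² + z² = (0.0214)² + (0.0156)² = 0.0007013 m², and (R²+z²)^(3/2) = 1.86×10⁻⁵ m³.
B = (4π×10⁻⁷ × 13.5 × 0.000458) / (2 × 1.86×10⁻⁵) = 2.09×10⁻⁴ T.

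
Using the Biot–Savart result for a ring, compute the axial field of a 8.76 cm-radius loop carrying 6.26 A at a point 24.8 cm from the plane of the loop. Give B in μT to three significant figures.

On the axis of a circular loop, B = μ₀IR² / [2(R²+z²)^(3/2)].
R² + z² = (0.0876)² + (0.248)² = 0.06918 m², and (R²+z²)^(3/2) = 1.82×10⁻² m³.
B = (4π×10⁻⁷ × 6.26 × 0.007674) / (2 × 1.82×10⁻²) = 1.66×10⁻⁶ T.

B ≈ 1.66 μT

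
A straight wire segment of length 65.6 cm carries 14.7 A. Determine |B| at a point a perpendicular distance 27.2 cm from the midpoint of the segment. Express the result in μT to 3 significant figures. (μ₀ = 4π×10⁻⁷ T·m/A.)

B ≈ 8.32 μT

For a finite straight segment, B = (μ₀I/4πd)(sinθ₁ + sinθ₂), where θ₁, θ₂ are the angles from the perpendicular to each end.
The perpendicular from the point meets the wire at its midpoint, so each end is L/2 = 0.328 m away along the wire.
sinθ₁ = 0.328/√(0.328²+0.272²) = 0.7698; sinθ₂ = 0.328/√(0.328²+0.272²) = 0.7698.
B = (4π×10⁻⁷ × 14.7) / (4π × 0.272) × (0.7698 + 0.7698) = 8.32×10⁻⁶ T.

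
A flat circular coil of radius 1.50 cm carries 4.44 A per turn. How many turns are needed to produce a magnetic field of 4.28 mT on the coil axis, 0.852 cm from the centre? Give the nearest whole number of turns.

For an N-turn coil, B = Nμ₀IR²/[2(R²+z²)^(3/2)]. A single turn gives B₁ = 1.22×10⁻⁴ T with R = 0.015 m, z = 0.00852 m.
N = B/B₁ = 4.28×10⁻³ / 1.22×10⁻⁴ = 35.00.

N = 35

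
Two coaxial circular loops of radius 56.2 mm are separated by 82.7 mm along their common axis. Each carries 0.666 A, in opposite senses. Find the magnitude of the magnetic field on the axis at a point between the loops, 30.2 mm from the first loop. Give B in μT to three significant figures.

B ≈ 2.18 μT

Each loop contributes B = μ₀IR²/[2(R²+z²)^(3/2)] on the axis, with z measured from that loop.
Loop 1 (z = 0.0302 m): B₁ = 5.09×10⁻⁶ T. Loop 2 (z = 0.0525 m): B₂ = 2.91×10⁻⁶ T.
The fields oppose: B = |B₁ − B₂| = 2.18×10⁻⁶ T.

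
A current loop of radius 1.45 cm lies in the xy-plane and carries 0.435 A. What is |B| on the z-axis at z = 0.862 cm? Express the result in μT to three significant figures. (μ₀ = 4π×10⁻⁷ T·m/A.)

B ≈ 12.0 μT

On the axis of a circular loop, B = μ₀IR² / [2(R²+z²)^(3/2)].
R² + z² = (0.0145)² + (0.00862)² = 0.0002846 m², and (R²+z²)^(3/2) = 4.80×10⁻⁶ m³.
B = (4π×10⁻⁷ × 0.435 × 0.0002102) / (2 × 4.80×10⁻⁶) = 1.20×10⁻⁵ T.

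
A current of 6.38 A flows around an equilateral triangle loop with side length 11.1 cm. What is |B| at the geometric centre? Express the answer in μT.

Each side is a finite straight segment at perpendicular distance d = a/(2 tan(π/3)) = 0.03204 m from the centre, with end-angles ±π/3.
One side contributes B₁ = (μ₀I/4πd)·2 sin(π/3) = 3.45×10⁻⁵ T.
All 3 sides add in the same direction: B = 3 × 3.45×10⁻⁵ = 1.03×10⁻⁴ T.

B ≈ 103 μT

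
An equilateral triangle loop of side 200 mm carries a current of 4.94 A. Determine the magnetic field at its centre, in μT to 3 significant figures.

B ≈ 44.5 μT

Each side is a finite straight segment at perpendicular distance d = a/(2 tan(π/3)) = 0.05774 m from the centre, with end-angles ±π/3.
One side contributes B₁ = (μ₀I/4πd)·2 sin(π/3) = 1.48×10⁻⁵ T.
All 3 sides add in the same direction: B = 3 × 1.48×10⁻⁵ = 4.45×10⁻⁵ T.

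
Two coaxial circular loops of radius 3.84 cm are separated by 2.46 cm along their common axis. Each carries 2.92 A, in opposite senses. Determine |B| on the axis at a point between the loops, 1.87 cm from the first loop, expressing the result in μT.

Each loop contributes B = μ₀IR²/[2(R²+z²)^(3/2)] on the axis, with z measured from that loop.
Loop 1 (z = 0.0187 m): B₁ = 3.47×10⁻⁵ T. Loop 2 (z = 0.0059 m): B₂ = 4.61×10⁻⁵ T.
The fields oppose: B = |B₁ − B₂| = 1.14×10⁻⁵ T.

B ≈ 11.4 μT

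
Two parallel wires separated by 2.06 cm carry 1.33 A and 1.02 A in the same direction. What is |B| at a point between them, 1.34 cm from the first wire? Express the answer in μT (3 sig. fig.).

Each long wire gives B = μ₀I/(2πd). Distances are d₁ = 0.0134 m and d₂ = 0.0072 m.
B₁ = 1.99×10⁻⁵ T, B₂ = 2.83×10⁻⁵ T.
Between parallel currents the two contributions point in opposite directions, so they subtract. B = |B₁ − B₂| = |1.99×10⁻⁵ − 2.83×10⁻⁵| = 8.48×10⁻⁶ T.

B ≈ 8.48 μT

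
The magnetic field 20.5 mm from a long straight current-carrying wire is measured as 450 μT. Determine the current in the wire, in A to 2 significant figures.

I ≈ 46 A

For a long straight wire B = μ₀I/(2πd), so I = 2πdB/μ₀.
I = 2π × 0.0205 × 4.50×10⁻⁴ / (4π×10⁻⁷) = 46.1 A.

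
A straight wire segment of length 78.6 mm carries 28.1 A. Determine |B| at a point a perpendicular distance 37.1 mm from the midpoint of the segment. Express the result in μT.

For a finite straight segment, B = (μ₀I/4πd)(sinθ₁ + sinθ₂), where θ₁, θ₂ are the angles from the perpendicular to each end.
The perpendicular from the point meets the wire at its midpoint, so each end is L/2 = 0.0393 m away along the wire.
sinθ₁ = 0.0393/√(0.0393²+0.0371²) = 0.7272; sinθ₂ = 0.0393/√(0.0393²+0.0371²) = 0.7272.
B = (4π×10⁻⁷ × 28.1) / (4π × 0.0371) × (0.7272 + 0.7272) = 1.10×10⁻⁴ T.

B ≈ 110 μT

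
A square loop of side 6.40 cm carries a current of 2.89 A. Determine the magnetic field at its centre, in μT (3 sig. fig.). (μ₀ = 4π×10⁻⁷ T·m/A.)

Each side is a finite straight segment at perpendicular distance d = a/(2 tan(π/4)) = 0.032 m from the centre, with end-angles ±π/4.
One side contributes B₁ = (μ₀I/4πd)·2 sin(π/4) = 1.28×10⁻⁵ T.
All 4 sides add in the same direction: B = 4 × 1.28×10⁻⁵ = 5.11×10⁻⁵ T.

B ≈ 51.1 μT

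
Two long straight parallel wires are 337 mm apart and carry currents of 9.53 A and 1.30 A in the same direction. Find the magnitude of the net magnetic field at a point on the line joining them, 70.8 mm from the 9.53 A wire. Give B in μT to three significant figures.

Each long wire gives B = μ₀I/(2πd). Distances are d₁ = 0.0708 m and d₂ = 0.2662 m.
B₁ = 2.69×10⁻⁵ T, B₂ = 9.77×10⁻⁷ T.
Between parallel currents the two contributions point in opposite directions, so they subtract. B = |B₁ − B₂| = |2.69×10⁻⁵ − 9.77×10⁻⁷| = 2.59×10⁻⁵ T.

B ≈ 25.9 μT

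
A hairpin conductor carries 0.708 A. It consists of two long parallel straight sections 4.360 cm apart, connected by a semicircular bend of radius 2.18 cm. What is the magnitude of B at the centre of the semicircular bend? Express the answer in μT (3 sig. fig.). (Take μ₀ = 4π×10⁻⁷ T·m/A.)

The semicircular arc contributes B_arc = μ₀I·π/(4πR) = μ₀I/(4R) = 1.02×10⁻⁵ T.
Each semi-infinite lead is at perpendicular distance R = 0.0218 m from the centre, with the perpendicular foot at its near end, so it contributes μ₀I/(4πR); both point the same way, together 6.50×10⁻⁶ T.
Arc and leads all point the same direction: B = 1.02×10⁻⁵ + 6.50×10⁻⁶ = 1.67×10⁻⁵ T.

B ≈ 16.7 μT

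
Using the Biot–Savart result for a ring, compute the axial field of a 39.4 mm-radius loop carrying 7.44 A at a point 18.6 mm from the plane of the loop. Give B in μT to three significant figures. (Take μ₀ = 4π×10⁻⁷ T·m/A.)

On the axis of a circular loop, B = μ₀IR² / [2(R²+z²)^(3/2)].
R² + z² = (0.0394)² + (0.0186)² = 0.001898 m², and (R²+z²)^(3/2) = 8.27×10⁻⁵ m³.
B = (4π×10⁻⁷ × 7.44 × 0.001552) / (2 × 8.27×10⁻⁵) = 8.77×10⁻⁵ T.

B ≈ 87.7 μT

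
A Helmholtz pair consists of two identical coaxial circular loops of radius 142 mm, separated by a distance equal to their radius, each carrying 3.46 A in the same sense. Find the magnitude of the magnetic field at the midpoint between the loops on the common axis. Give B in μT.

Each loop contributes B = μ₀IR²/[2(R²+z²)^(3/2)] on the axis, with z measured from that loop.
Loop 1 (z = 0.071 m): B₁ = 1.10×10⁻⁵ T. Loop 2 (z = 0.071 m): B₂ = 1.10×10⁻⁵ T.
The fields add: B = B₁ + B₂ = 2.19×10⁻⁵ T.

B ≈ 21.9 μT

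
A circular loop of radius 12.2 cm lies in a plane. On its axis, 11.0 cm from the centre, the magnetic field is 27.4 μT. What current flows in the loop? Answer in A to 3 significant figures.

On the axis of a loop, B = μ₀IR²/[2(R²+z²)^(3/2)], so I = 2B(R²+z²)^(3/2)/(μ₀R²).
R² + z² = 0.01488 + 0.0121 = 0.02698 m²; raised to 3/2 gives 4.43×10⁻³ m³.
I = 2 × 2.74×10⁻⁵ × 4.43×10⁻³ / (1.26×10⁻⁶ × 0.01488) = 13.0 A.

I ≈ 13.0 A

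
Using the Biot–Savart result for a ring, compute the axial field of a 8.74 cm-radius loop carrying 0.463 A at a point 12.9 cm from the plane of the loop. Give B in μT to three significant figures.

B ≈ 0.587 μT

On the axis of a circular loop, B = μ₀IR² / [2(R²+z²)^(3/2)].
R² + z² = (0.0874)² + (0.129)² = 0.02428 m², and (R²+z²)^(3/2) = 3.78×10⁻³ m³.
B = (4π×10⁻⁷ × 0.463 × 0.007639) / (2 × 3.78×10⁻³) = 5.87×10⁻⁷ T.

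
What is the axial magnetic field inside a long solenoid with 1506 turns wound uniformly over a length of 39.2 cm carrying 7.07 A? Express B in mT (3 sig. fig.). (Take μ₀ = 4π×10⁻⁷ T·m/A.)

B ≈ 34.1 mT

Inside a long solenoid, B = μ₀nI with n = 3842 turns/m.
B = 4π×10⁻⁷ × 3842 × 7.07 = 3.41×10⁻² T.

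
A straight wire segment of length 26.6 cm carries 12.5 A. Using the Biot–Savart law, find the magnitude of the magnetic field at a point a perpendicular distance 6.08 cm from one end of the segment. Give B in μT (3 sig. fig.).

For a finite straight segment, B = (μ₀I/4πd)(sinθ₁ + sinθ₂), where θ₁, θ₂ are the angles from the perpendicular to each end.
The perpendicular foot is at one end, so the two end-offsets along the wire are 0 and L = 0.266 m.
sinθ₁ = 0/√(0²+0.0608²) = 0.0000; sinθ₂ = 0.266/√(0.266²+0.0608²) = 0.9749.
B = (4π×10⁻⁷ × 12.5) / (4π × 0.0608) × (0.0000 + 0.9749) = 2.00×10⁻⁵ T.

B ≈ 20.0 μT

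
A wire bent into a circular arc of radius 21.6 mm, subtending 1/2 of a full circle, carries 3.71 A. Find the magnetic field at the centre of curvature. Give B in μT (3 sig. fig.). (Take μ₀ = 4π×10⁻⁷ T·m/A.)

The Biot–Savart field of a circular arc at its centre is B = μ₀Iφ/(4πR), with φ = 3.142 rad.
B = (4π×10⁻⁷ × 3.71 × 3.142) / (4π × 0.0216) = 5.40×10⁻⁵ T.

B ≈ 54.0 μT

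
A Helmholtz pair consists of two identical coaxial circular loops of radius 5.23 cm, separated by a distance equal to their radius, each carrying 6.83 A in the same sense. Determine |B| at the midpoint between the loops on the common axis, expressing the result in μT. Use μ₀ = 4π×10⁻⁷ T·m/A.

B ≈ 117 μT

Each loop contributes B = μ₀IR²/[2(R²+z²)^(3/2)] on the axis, with z measured from that loop.
Loop 1 (z = 0.02615 m): B₁ = 5.87×10⁻⁵ T. Loop 2 (z = 0.02615 m): B₂ = 5.87×10⁻⁵ T.
The fields add: B = B₁ + B₂ = 1.17×10⁻⁴ T.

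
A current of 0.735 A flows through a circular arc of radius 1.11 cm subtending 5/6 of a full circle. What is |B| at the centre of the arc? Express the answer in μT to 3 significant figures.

The Biot–Savart field of a circular arc at its centre is B = μ₀Iφ/(4πR), with φ = 5.236 rad.
B = (4π×10⁻⁷ × 0.735 × 5.236) / (4π × 0.0111) = 3.47×10⁻⁵ T.

B ≈ 34.7 μT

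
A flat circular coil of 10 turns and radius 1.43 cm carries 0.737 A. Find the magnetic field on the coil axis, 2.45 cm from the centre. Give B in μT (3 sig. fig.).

B ≈ 41.5 μT

For an N-turn flat coil, B = Nμ₀IR²/[2(R²+z²)^(3/2)] with R = 0.0143 m, z = 0.0245 m.
B = 10 × 4.15×10⁻⁶ T = 4.15×10⁻⁵ T.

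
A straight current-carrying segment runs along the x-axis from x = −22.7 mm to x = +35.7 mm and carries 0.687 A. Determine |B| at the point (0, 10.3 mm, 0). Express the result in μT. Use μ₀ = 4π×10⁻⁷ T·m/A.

B ≈ 12.5 μT

For a finite straight segment, B = (μ₀I/4πd)(sinθ₁ + sinθ₂), where θ₁, θ₂ are the angles from the perpendicular to each end.
The perpendicular distance is d = 0.0103 m; the end-offsets along the wire are a = 0.0227 m and b = 0.0357 m.
sinθ₁ = 0.0227/√(0.0227²+0.0103²) = 0.9106; sinθ₂ = 0.0357/√(0.0357²+0.0103²) = 0.9608.
B = (4π×10⁻⁷ × 0.687) / (4π × 0.0103) × (0.9106 + 0.9608) = 1.25×10⁻⁵ T.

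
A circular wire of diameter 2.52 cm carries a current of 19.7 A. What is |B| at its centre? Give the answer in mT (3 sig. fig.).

At the centre of a circular loop the Biot–Savart law gives B = μ₀I/(2R) (so R = 0.0126 m).
B = (4π×10⁻⁷ × 19.7) / (2 × 0.0126) = 9.82×10⁻⁴ T.

B ≈ 0.982 mT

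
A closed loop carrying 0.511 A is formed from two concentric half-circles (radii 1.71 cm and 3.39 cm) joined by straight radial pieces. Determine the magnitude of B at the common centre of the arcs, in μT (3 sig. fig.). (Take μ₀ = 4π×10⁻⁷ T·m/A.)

The radial connectors point toward the centre, so dl × r̂ = 0 and they contribute nothing.
Each semicircle gives μ₀I/(4R): inner arc 9.39×10⁻⁶ T, outer arc 4.74×10⁻⁶ T.
The two arcs carry current in opposite angular senses, so their fields oppose: B = |9.39×10⁻⁶ − 4.74×10⁻⁶| = 4.65×10⁻⁶ T.

B ≈ 4.65 μT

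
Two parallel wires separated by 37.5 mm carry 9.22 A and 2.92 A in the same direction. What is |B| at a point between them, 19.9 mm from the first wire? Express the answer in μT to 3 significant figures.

Each long wire gives B = μ₀I/(2πd). Distances are d₁ = 0.0199 m and d₂ = 0.0176 m.
B₁ = 9.27×10⁻⁵ T, B₂ = 3.32×10⁻⁵ T.
Between parallel currents the two contributions point in opposite directions, so they subtract. B = |B₁ − B₂| = |9.27×10⁻⁵ − 3.32×10⁻⁵| = 5.95×10⁻⁵ T.

B ≈ 59.5 μT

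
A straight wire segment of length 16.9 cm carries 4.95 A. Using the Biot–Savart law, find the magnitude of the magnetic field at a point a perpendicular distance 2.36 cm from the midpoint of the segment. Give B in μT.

B ≈ 40.4 μT

For a finite straight segment, B = (μ₀I/4πd)(sinθ₁ + sinθ₂), where θ₁, θ₂ are the angles from the perpendicular to each end.
The perpendicular from the point meets the wire at its midpoint, so each end is L/2 = 0.0845 m away along the wire.
sinθ₁ = 0.0845/√(0.0845²+0.0236²) = 0.9631; sinθ₂ = 0.0845/√(0.0845²+0.0236²) = 0.9631.
B = (4π×10⁻⁷ × 4.95) / (4π × 0.0236) × (0.9631 + 0.9631) = 4.04×10⁻⁵ T.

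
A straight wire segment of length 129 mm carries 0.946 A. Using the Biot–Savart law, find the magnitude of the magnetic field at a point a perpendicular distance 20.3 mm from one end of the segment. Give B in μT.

B ≈ 4.60 μT

For a finite straight segment, B = (μ₀I/4πd)(sinθ₁ + sinθ₂), where θ₁, θ₂ are the angles from the perpendicular to each end.
The perpendicular foot is at one end, so the two end-offsets along the wire are 0 and L = 0.129 m.
sinθ₁ = 0/√(0²+0.0203²) = 0.0000; sinθ₂ = 0.129/√(0.129²+0.0203²) = 0.9878.
B = (4π×10⁻⁷ × 0.946) / (4π × 0.0203) × (0.0000 + 0.9878) = 4.60×10⁻⁶ T.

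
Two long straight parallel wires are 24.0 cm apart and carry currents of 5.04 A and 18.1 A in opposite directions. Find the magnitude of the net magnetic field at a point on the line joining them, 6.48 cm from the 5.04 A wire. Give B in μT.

B ≈ 36.2 μT

Each long wire gives B = μ₀I/(2πd). Distances are d₁ = 0.0648 m and d₂ = 0.1752 m.
B₁ = 1.56×10⁻⁵ T, B₂ = 2.07×10⁻⁵ T.
Between antiparallel currents both contributions point the same way, so they add. B = B₁ + B₂ = 1.56×10⁻⁵ + 2.07×10⁻⁵ = 3.62×10⁻⁵ T.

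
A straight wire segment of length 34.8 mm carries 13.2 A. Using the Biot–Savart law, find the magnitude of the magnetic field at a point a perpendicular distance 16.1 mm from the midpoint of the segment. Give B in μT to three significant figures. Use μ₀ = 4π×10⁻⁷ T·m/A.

For a finite straight segment, B = (μ₀I/4πd)(sinθ₁ + sinθ₂), where θ₁, θ₂ are the angles from the perpendicular to each end.
The perpendicular from the point meets the wire at its midpoint, so each end is L/2 = 0.0174 m away along the wire.
sinθ₁ = 0.0174/√(0.0174²+0.0161²) = 0.7340; sinθ₂ = 0.0174/√(0.0174²+0.0161²) = 0.7340.
B = (4π×10⁻⁷ × 13.2) / (4π × 0.0161) × (0.7340 + 0.7340) = 1.20×10⁻⁴ T.

B ≈ 120 μT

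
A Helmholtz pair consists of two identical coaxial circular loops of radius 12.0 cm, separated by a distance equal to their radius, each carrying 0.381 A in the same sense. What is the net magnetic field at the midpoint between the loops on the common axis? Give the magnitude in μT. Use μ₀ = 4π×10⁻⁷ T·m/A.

Each loop contributes B = μ₀IR²/[2(R²+z²)^(3/2)] on the axis, with z measured from that loop.
Loop 1 (z = 0.06 m): B₁ = 1.43×10⁻⁶ T. Loop 2 (z = 0.06 m): B₂ = 1.43×10⁻⁶ T.
The fields add: B = B₁ + B₂ = 2.85×10⁻⁶ T.

B ≈ 2.85 μT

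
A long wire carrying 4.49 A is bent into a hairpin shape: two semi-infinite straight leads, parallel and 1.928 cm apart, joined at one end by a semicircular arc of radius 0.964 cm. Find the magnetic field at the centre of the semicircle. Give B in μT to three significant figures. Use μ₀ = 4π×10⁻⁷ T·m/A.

The semicircular arc contributes B_arc = μ₀I·π/(4πR) = μ₀I/(4R) = 1.46×10⁻⁴ T.
Each semi-infinite lead is at perpendicular distance R = 0.00964 m from the centre, with the perpendicular foot at its near end, so it contributes μ₀I/(4πR); both point the same way, together 9.32×10⁻⁵ T.
Arc and leads all point the same direction: B = 1.46×10⁻⁴ + 9.32×10⁻⁵ = 2.39×10⁻⁴ T.

B ≈ 239 μT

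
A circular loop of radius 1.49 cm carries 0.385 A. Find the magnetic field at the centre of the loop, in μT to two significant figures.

At the centre of a circular loop the Biot–Savart law gives B = μ₀I/(2R).
B = (4π×10⁻⁷ × 0.385) / (2 × 0.0149) = 1.62×10⁻⁵ T.

B ≈ 16 μT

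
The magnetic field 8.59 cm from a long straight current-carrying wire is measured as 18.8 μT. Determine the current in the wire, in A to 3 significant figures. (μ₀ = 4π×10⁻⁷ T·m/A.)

I ≈ 8.07 A

For a long straight wire B = μ₀I/(2πd), so I = 2πdB/μ₀.
I = 2π × 0.0859 × 1.88×10⁻⁵ / (4π×10⁻⁷) = 8.07 A.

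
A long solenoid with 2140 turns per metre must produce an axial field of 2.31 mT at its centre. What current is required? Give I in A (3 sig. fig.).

I ≈ 0.859 A

Inside a long solenoid B = μ₀nI with n = 2140 m⁻¹, so I = B/(μ₀n).
I = 2.31×10⁻³ / (4π×10⁻⁷ × 2140) = 0.859 A.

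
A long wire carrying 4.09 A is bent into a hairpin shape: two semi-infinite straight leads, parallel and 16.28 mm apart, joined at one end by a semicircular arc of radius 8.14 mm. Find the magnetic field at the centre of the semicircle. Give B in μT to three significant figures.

B ≈ 258 μT

The semicircular arc contributes B_arc = μ₀I·π/(4πR) = μ₀I/(4R) = 1.58×10⁻⁴ T.
Each semi-infinite lead is at perpendicular distance R = 0.00814 m from the centre, with the perpendicular foot at its near end, so it contributes μ₀I/(4πR); both point the same way, together 1.00×10⁻⁴ T.
Arc and leads all point the same direction: B = 1.58×10⁻⁴ + 1.00×10⁻⁴ = 2.58×10⁻⁴ T.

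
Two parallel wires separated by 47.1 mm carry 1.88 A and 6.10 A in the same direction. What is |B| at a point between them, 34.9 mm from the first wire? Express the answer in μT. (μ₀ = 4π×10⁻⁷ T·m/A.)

Each long wire gives B = μ₀I/(2πd). Distances are d₁ = 0.0349 m and d₂ = 0.0122 m.
B₁ = 1.08×10⁻⁵ T, B₂ = 1.00×10⁻⁴ T.
Between parallel currents the two contributions point in opposite directions, so they subtract. B = |B₁ − B₂| = |1.08×10⁻⁵ − 1.00×10⁻⁴| = 8.92×10⁻⁵ T.

B ≈ 89.2 μT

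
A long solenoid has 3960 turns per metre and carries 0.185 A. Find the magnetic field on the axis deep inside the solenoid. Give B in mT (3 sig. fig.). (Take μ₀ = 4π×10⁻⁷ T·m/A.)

Inside a long solenoid, B = μ₀nI with n = 3960 turns/m.
B = 4π×10⁻⁷ × 3960 × 0.185 = 9.21×10⁻⁴ T.

B ≈ 0.921 mT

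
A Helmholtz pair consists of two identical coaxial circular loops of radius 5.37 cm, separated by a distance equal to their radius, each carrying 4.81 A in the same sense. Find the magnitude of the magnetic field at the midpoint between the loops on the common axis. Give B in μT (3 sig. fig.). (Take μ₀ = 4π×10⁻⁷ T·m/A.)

B ≈ 80.5 μT

Each loop contributes B = μ₀IR²/[2(R²+z²)^(3/2)] on the axis, with z measured from that loop.
Loop 1 (z = 0.02685 m): B₁ = 4.03×10⁻⁵ T. Loop 2 (z = 0.02685 m): B₂ = 4.03×10⁻⁵ T.
The fields add: B = B₁ + B₂ = 8.05×10⁻⁵ T.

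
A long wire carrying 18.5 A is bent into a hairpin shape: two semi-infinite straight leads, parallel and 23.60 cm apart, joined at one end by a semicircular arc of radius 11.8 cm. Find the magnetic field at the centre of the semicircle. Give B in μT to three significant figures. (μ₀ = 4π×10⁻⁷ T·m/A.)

B ≈ 80.6 μT

The semicircular arc contributes B_arc = μ₀I·π/(4πR) = μ₀I/(4R) = 4.93×10⁻⁵ T.
Each semi-infinite lead is at perpendicular distance R = 0.118 m from the centre, with the perpendicular foot at its near end, so it contributes μ₀I/(4πR); both point the same way, together 3.14×10⁻⁵ T.
Arc and leads all point the same direction: B = 4.93×10⁻⁵ + 3.14×10⁻⁵ = 8.06×10⁻⁵ T.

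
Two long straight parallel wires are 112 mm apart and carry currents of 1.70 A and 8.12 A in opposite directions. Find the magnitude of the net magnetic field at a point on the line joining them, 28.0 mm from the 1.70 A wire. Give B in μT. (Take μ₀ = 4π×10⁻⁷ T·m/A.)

B ≈ 31.5 μT

Each long wire gives B = μ₀I/(2πd). Distances are d₁ = 0.028 m and d₂ = 0.084 m.
B₁ = 1.21×10⁻⁵ T, B₂ = 1.93×10⁻⁵ T.
Between antiparallel currents both contributions point the same way, so they add. B = B₁ + B₂ = 1.21×10⁻⁵ + 1.93×10⁻⁵ = 3.15×10⁻⁵ T.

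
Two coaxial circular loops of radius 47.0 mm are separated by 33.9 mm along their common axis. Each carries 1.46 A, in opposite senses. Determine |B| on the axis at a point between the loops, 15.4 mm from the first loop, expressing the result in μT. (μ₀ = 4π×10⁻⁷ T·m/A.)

B ≈ 1.02 μT

Each loop contributes B = μ₀IR²/[2(R²+z²)^(3/2)] on the axis, with z measured from that loop.
Loop 1 (z = 0.0154 m): B₁ = 1.67×10⁻⁵ T. Loop 2 (z = 0.0185 m): B₂ = 1.57×10⁻⁵ T.
The fields oppose: B = |B₁ − B₂| = 1.02×10⁻⁶ T.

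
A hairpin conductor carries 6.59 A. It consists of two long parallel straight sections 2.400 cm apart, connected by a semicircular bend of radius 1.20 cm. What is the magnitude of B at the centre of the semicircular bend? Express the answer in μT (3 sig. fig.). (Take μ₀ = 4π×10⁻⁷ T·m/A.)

The semicircular arc contributes B_arc = μ₀I·π/(4πR) = μ₀I/(4R) = 1.73×10⁻⁴ T.
Each semi-infinite lead is at perpendicular distance R = 0.012 m from the centre, with the perpendicular foot at its near end, so it contributes μ₀I/(4πR); both point the same way, together 1.10×10⁻⁴ T.
Arc and leads all point the same direction: B = 1.73×10⁻⁴ + 1.10×10⁻⁴ = 2.82×10⁻⁴ T.

B ≈ 282 μT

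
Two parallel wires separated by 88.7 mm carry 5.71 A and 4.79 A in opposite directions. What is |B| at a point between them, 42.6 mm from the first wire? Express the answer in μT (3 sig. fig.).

Each long wire gives B = μ₀I/(2πd). Distances are d₁ = 0.0426 m and d₂ = 0.0461 m.
B₁ = 2.68×10⁻⁵ T, B₂ = 2.08×10⁻⁵ T.
Between antiparallel currents both contributions point the same way, so they add. B = B₁ + B₂ = 2.68×10⁻⁵ + 2.08×10⁻⁵ = 4.76×10⁻⁵ T.

B ≈ 47.6 μT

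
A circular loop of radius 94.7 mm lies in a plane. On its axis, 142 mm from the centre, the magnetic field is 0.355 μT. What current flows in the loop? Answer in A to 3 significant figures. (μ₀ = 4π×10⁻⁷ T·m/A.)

I ≈ 0.313 A

On the axis of a loop, B = μ₀IR²/[2(R²+z²)^(3/2)], so I = 2B(R²+z²)^(3/2)/(μ₀R²).
R² + z² = 0.008968 + 0.02016 = 0.02913 m²; raised to 3/2 gives 4.97×10⁻³ m³.
I = 2 × 3.55×10⁻⁷ × 4.97×10⁻³ / (1.26×10⁻⁶ × 0.008968) = 0.313 A.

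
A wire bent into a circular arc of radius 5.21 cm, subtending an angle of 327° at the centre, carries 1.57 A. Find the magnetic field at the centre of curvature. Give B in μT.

The Biot–Savart field of a circular arc at its centre is B = μ₀Iφ/(4πR), with φ = 5.707 rad.
B = (4π×10⁻⁷ × 1.57 × 5.707) / (4π × 0.0521) = 1.72×10⁻⁵ T.

B ≈ 17.2 μT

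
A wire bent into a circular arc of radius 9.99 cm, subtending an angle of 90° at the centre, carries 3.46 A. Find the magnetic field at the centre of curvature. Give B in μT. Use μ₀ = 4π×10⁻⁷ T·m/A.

B ≈ 5.44 μT

The Biot–Savart field of a circular arc at its centre is B = μ₀Iφ/(4πR), with φ = 1.571 rad.
B = (4π×10⁻⁷ × 3.46 × 1.571) / (4π × 0.0999) = 5.44×10⁻⁶ T.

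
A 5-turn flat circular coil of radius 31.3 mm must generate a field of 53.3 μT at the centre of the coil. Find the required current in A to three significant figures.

I ≈ 0.531 A

For an N-turn coil, B = Nμ₀I/(2R) with R = 0.0313 m, so I = 2RB/(Nμ₀) = 2 × 0.0313 × 5.33×10⁻⁵ / (5 × 4π×10⁻⁷) = 0.531 A.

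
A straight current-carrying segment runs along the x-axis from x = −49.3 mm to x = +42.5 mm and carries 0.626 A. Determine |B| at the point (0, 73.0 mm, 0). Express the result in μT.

B ≈ 0.911 μT

For a finite straight segment, B = (μ₀I/4πd)(sinθ₁ + sinθ₂), where θ₁, θ₂ are the angles from the perpendicular to each end.
The perpendicular distance is d = 0.073 m; the end-offsets along the wire are a = 0.0493 m and b = 0.0425 m.
sinθ₁ = 0.0493/√(0.0493²+0.073²) = 0.5597; sinθ₂ = 0.0425/√(0.0425²+0.073²) = 0.5031.
B = (4π×10⁻⁷ × 0.626) / (4π × 0.073) × (0.5597 + 0.5031) = 9.11×10⁻⁷ T.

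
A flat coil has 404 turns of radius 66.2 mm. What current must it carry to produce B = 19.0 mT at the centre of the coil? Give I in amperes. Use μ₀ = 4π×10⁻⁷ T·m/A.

For an N-turn coil, B = Nμ₀I/(2R) with R = 0.0662 m, so I = 2RB/(Nμ₀) = 2 × 0.0662 × 1.90×10⁻² / (404 × 4π×10⁻⁷) = 4.96 A.

I ≈ 4.96 A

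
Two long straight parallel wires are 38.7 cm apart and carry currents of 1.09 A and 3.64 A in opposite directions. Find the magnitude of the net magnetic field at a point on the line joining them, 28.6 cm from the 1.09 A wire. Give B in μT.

Each long wire gives B = μ₀I/(2πd). Distances are d₁ = 0.286 m and d₂ = 0.101 m.
B₁ = 7.62×10⁻⁷ T, B₂ = 7.21×10⁻⁶ T.
Between antiparallel currents both contributions point the same way, so they add. B = B₁ + B₂ = 7.62×10⁻⁷ + 7.21×10⁻⁶ = 7.97×10⁻⁶ T.

B ≈ 7.97 μT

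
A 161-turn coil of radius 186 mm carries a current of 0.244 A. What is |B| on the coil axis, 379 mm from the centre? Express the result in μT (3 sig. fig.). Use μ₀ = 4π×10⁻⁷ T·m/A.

B ≈ 11.3 μT

For an N-turn flat coil, B = Nμ₀IR²/[2(R²+z²)^(3/2)] with R = 0.186 m, z = 0.379 m.
B = 161 × 7.05×10⁻⁸ T = 1.13×10⁻⁵ T.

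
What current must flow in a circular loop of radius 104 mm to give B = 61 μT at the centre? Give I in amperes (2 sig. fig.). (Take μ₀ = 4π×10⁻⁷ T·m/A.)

I ≈ 10 A

At the centre of a circular loop B = μ₀I/(2R), so I = 2RB/μ₀.
With R = 0.104 m, I = 2 × 0.104 × 6.10×10⁻⁵ / (4π×10⁻⁷) = 10.1 A.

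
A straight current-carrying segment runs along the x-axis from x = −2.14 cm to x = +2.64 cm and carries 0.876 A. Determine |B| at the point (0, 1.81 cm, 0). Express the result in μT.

For a finite straight segment, B = (μ₀I/4πd)(sinθ₁ + sinθ₂), where θ₁, θ₂ are the angles from the perpendicular to each end.
The perpendicular distance is d = 0.0181 m; the end-offsets along the wire are a = 0.0214 m and b = 0.0264 m.
sinθ₁ = 0.0214/√(0.0214²+0.0181²) = 0.7635; sinθ₂ = 0.0264/√(0.0264²+0.0181²) = 0.8248.
B = (4π×10⁻⁷ × 0.876) / (4π × 0.0181) × (0.7635 + 0.8248) = 7.69×10⁻⁶ T.

B ≈ 7.69 μT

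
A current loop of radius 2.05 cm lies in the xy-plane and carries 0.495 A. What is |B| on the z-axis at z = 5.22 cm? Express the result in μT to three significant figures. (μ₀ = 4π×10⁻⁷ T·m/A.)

On the axis of a circular loop, B = μ₀IR² / [2(R²+z²)^(3/2)].
R² + z² = (0.0205)² + (0.0522)² = 0.003145 m², and (R²+z²)^(3/2) = 1.76×10⁻⁴ m³.
B = (4π×10⁻⁷ × 0.495 × 0.0004202) / (2 × 1.76×10⁻⁴) = 7.41×10⁻⁷ T.

B ≈ 0.741 μT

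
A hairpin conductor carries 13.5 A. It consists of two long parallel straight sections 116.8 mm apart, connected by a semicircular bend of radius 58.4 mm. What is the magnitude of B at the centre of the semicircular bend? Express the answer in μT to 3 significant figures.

B ≈ 119 μT

The semicircular arc contributes B_arc = μ₀I·π/(4πR) = μ₀I/(4R) = 7.26×10⁻⁵ T.
Each semi-infinite lead is at perpendicular distance R = 0.0584 m from the centre, with the perpendicular foot at its near end, so it contributes μ₀I/(4πR); both point the same way, together 4.62×10⁻⁵ T.
Arc and leads all point the same direction: B = 7.26×10⁻⁵ + 4.62×10⁻⁵ = 1.19×10⁻⁴ T.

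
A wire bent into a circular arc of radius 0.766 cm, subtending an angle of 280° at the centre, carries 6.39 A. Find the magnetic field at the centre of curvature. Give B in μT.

The Biot–Savart field of a circular arc at its centre is B = μ₀Iφ/(4πR), with φ = 4.887 rad.
B = (4π×10⁻⁷ × 6.39 × 4.887) / (4π × 0.00766) = 4.08×10⁻⁴ T.

B ≈ 408 μT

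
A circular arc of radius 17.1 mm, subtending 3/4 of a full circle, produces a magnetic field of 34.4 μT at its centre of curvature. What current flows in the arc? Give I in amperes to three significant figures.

For a circular arc, B = μ₀Iφ/(4πR) with φ in radians; here φ = 4.712 rad.
So I = 4πRB/(μ₀φ) = 4π × 0.0171 × 3.44×10⁻⁵ / (4π×10⁻⁷ × 4.712) = 1.25 A.

I ≈ 1.25 A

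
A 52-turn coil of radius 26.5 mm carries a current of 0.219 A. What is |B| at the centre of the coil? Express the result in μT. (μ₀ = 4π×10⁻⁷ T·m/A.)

B ≈ 270 μT

For an N-turn flat coil, B = Nμ₀I/(2R) with R = 0.0265 m.
B = 52 × 5.19×10⁻⁶ T = 2.70×10⁻⁴ T.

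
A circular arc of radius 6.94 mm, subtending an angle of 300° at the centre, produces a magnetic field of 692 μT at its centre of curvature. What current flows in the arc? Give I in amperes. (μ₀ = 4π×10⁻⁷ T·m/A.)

For a circular arc, B = μ₀Iφ/(4πR) with φ in radians; here φ = 5.236 rad.
So I = 4πRB/(μ₀φ) = 4π × 0.00694 × 6.92×10⁻⁴ / (4π×10⁻⁷ × 5.236) = 9.17 A.

I ≈ 9.17 A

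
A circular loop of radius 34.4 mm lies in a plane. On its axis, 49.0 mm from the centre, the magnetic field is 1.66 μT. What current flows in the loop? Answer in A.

I ≈ 0.479 A

On the axis of a loop, B = μ₀IR²/[2(R²+z²)^(3/2)], so I = 2B(R²+z²)^(3/2)/(μ₀R²).
R² + z² = 0.001183 + 0.002401 = 0.003584 m²; raised to 3/2 gives 2.15×10⁻⁴ m³.
I = 2 × 1.66×10⁻⁶ × 2.15×10⁻⁴ / (1.26×10⁻⁶ × 0.001183) = 0.479 A.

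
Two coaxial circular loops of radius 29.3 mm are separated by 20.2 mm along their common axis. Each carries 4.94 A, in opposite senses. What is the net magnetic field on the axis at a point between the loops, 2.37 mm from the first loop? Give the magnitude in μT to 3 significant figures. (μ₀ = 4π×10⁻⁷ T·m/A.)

B ≈ 38.9 μT

Each loop contributes B = μ₀IR²/[2(R²+z²)^(3/2)] on the axis, with z measured from that loop.
Loop 1 (z = 0.00237 m): B₁ = 1.05×10⁻⁴ T. Loop 2 (z = 0.01783 m): B₂ = 6.60×10⁻⁵ T.
The fields oppose: B = |B₁ − B₂| = 3.89×10⁻⁵ T.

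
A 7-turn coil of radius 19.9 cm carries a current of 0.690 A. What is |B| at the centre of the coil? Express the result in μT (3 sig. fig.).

For an N-turn flat coil, B = Nμ₀I/(2R) with R = 0.199 m.
B = 7 × 2.18×10⁻⁶ T = 1.53×10⁻⁵ T.

B ≈ 15.3 μT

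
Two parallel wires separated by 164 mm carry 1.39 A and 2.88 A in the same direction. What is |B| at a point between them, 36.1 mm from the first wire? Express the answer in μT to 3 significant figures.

B ≈ 3.20 μT

Each long wire gives B = μ₀I/(2πd). Distances are d₁ = 0.0361 m and d₂ = 0.1279 m.
B₁ = 7.70×10⁻⁶ T, B₂ = 4.50×10⁻⁶ T.
Between parallel currents the two contributions point in opposite directions, so they subtract. B = |B₁ − B₂| = |7.70×10⁻⁶ − 4.50×10⁻⁶| = 3.20×10⁻⁶ T.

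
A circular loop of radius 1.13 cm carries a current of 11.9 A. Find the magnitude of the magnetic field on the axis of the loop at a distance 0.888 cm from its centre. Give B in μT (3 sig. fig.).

On the axis of a circular loop, B = μ₀IR² / [2(R²+z²)^(3/2)].
R² + z² = (0.0113)² + (0.00888)² = 0.0002065 m², and (R²+z²)^(3/2) = 2.97×10⁻⁶ m³.
B = (4π×10⁻⁷ × 11.9 × 0.0001277) / (2 × 2.97×10⁻⁶) = 3.22×10⁻⁴ T.

B ≈ 322 μT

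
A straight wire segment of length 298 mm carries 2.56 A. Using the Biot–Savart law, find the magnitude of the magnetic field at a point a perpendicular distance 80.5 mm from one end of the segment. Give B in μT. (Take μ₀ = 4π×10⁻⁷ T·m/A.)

B ≈ 3.07 μT

For a finite straight segment, B = (μ₀I/4πd)(sinθ₁ + sinθ₂), where θ₁, θ₂ are the angles from the perpendicular to each end.
The perpendicular foot is at one end, so the two end-offsets along the wire are 0 and L = 0.298 m.
sinθ₁ = 0/√(0²+0.0805²) = 0.0000; sinθ₂ = 0.298/√(0.298²+0.0805²) = 0.9654.
B = (4π×10⁻⁷ × 2.56) / (4π × 0.0805) × (0.0000 + 0.9654) = 3.07×10⁻⁶ T.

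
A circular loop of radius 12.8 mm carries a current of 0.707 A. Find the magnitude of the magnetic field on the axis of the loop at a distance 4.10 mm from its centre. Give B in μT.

On the axis of a circular loop, B = μ₀IR² / [2(R²+z²)^(3/2)].
R² + z² = (0.0128)² + (0.0041)² = 0.0001807 m², and (R²+z²)^(3/2) = 2.43×10⁻⁶ m³.
B = (4π×10⁻⁷ × 0.707 × 0.0001638) / (2 × 2.43×10⁻⁶) = 3.00×10⁻⁵ T.

B ≈ 30.0 μT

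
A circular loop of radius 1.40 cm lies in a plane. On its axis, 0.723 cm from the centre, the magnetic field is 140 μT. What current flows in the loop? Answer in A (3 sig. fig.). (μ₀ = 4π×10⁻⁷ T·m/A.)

On the axis of a loop, B = μ₀IR²/[2(R²+z²)^(3/2)], so I = 2B(R²+z²)^(3/2)/(μ₀R²).
R² + z² = 0.000196 + 5.227×10⁻⁵ = 0.0002483 m²; raised to 3/2 gives 3.91×10⁻⁶ m³.
I = 2 × 1.40×10⁻⁴ × 3.91×10⁻⁶ / (1.26×10⁻⁶ × 0.000196) = 4.45 A.

I ≈ 4.45 A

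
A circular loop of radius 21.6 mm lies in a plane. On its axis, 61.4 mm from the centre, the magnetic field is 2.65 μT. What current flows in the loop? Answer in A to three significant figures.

On the axis of a loop, B = μ₀IR²/[2(R²+z²)^(3/2)], so I = 2B(R²+z²)^(3/2)/(μ₀R²).
R² + z² = 0.0004666 + 0.00377 = 0.004237 m²; raised to 3/2 gives 2.76×10⁻⁴ m³.
I = 2 × 2.65×10⁻⁶ × 2.76×10⁻⁴ / (1.26×10⁻⁶ × 0.0004666) = 2.49 A.

I ≈ 2.49 A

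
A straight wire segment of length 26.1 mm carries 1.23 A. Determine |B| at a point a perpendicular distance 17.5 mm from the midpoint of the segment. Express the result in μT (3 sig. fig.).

B ≈ 8.40 μT

For a finite straight segment, B = (μ₀I/4πd)(sinθ₁ + sinθ₂), where θ₁, θ₂ are the angles from the perpendicular to each end.
The perpendicular from the point meets the wire at its midpoint, so each end is L/2 = 0.01305 m away along the wire.
sinθ₁ = 0.01305/√(0.01305²+0.0175²) = 0.5978; sinθ₂ = 0.01305/√(0.01305²+0.0175²) = 0.5978.
B = (4π×10⁻⁷ × 1.23) / (4π × 0.0175) × (0.5978 + 0.5978) = 8.40×10⁻⁶ T.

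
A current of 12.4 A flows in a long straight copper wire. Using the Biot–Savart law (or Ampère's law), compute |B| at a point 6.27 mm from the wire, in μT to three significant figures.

For an infinitely long straight wire, B = μ₀I/(2πd).
B = (4π×10⁻⁷ × 12.4) / (2π × 0.00627) = 3.96×10⁻⁴ T.

B ≈ 396 μT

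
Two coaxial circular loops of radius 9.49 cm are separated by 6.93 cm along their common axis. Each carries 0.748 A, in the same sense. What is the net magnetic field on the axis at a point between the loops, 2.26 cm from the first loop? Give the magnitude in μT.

Each loop contributes B = μ₀IR²/[2(R²+z²)^(3/2)] on the axis, with z measured from that loop.
Loop 1 (z = 0.0226 m): B₁ = 4.56×10⁻⁶ T. Loop 2 (z = 0.0467 m): B₂ = 3.58×10⁻⁶ T.
The fields add: B = B₁ + B₂ = 8.14×10⁻⁶ T.

B ≈ 8.14 μT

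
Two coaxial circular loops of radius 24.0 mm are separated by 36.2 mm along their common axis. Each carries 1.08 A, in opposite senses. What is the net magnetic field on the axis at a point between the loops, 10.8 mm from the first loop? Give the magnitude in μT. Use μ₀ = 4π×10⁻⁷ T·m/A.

Each loop contributes B = μ₀IR²/[2(R²+z²)^(3/2)] on the axis, with z measured from that loop.
Loop 1 (z = 0.0108 m): B₁ = 2.14×10⁻⁵ T. Loop 2 (z = 0.0254 m): B₂ = 9.16×10⁻⁶ T.
The fields oppose: B = |B₁ − B₂| = 1.23×10⁻⁵ T.

B ≈ 12.3 μT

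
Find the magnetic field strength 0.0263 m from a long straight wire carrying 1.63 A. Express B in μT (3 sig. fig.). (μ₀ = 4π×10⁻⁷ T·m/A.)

For an infinitely long straight wire, B = μ₀I/(2πd).
B = (4π×10⁻⁷ × 1.63) / (2π × 0.0263) = 1.24×10⁻⁵ T.

B ≈ 12.4 μT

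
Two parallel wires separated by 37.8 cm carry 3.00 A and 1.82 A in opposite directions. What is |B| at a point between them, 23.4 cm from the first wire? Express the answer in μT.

Each long wire gives B = μ₀I/(2πd). Distances are d₁ = 0.234 m and d₂ = 0.144 m.
B₁ = 2.56×10⁻⁶ T, B₂ = 2.53×10⁻⁶ T.
Between antiparallel currents both contributions point the same way, so they add. B = B₁ + B₂ = 2.56×10⁻⁶ + 2.53×10⁻⁶ = 5.09×10⁻⁶ T.

B ≈ 5.09 μT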